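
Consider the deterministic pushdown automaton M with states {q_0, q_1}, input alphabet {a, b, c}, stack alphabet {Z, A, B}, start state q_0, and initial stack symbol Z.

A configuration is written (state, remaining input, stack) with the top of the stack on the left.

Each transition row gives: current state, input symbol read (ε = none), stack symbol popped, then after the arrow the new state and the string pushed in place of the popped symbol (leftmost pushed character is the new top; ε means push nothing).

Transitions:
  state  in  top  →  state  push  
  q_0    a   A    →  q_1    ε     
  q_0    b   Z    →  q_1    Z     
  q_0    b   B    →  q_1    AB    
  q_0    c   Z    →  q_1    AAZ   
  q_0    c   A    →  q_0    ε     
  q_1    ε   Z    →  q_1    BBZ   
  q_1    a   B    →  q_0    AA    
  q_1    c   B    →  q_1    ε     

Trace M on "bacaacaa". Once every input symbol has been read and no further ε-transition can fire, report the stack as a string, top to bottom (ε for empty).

(q_0, bacaacaa, Z) ⊢ (q_1, acaacaa, Z) ⊢ (q_1, acaacaa, BBZ) ⊢ (q_0, caacaa, AABZ) ⊢ (q_0, aacaa, ABZ) ⊢ (q_1, acaa, BZ) ⊢ (q_0, caa, AAZ) ⊢ (q_0, aa, AZ) ⊢ (q_1, a, Z) ⊢ (q_1, a, BBZ) ⊢ (q_0, ε, AABZ)
All input consumed in state q_0 with stack AABZ.

AABZ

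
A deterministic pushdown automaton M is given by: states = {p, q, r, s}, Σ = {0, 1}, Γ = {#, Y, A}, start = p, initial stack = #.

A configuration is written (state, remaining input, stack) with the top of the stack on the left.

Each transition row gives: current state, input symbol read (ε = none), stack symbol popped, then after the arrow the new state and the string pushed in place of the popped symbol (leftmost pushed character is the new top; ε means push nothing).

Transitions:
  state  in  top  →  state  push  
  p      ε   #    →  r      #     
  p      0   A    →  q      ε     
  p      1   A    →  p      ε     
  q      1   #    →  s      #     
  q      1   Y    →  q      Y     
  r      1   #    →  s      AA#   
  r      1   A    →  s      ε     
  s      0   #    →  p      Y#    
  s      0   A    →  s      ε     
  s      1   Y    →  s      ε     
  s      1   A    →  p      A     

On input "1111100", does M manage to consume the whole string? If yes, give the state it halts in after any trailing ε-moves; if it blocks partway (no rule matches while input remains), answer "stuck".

s

(p, 1111100, #)
  ε-move, top #: go to r, push # → (r, 1111100, #)
  read 1, top #: go to s, push AA# → (s, 111100, AA#)
  read 1, top A: go to p, push A → (p, 11100, AA#)
  read 1, top A: go to p, push ε → (p, 1100, A#)
  read 1, top A: go to p, push ε → (p, 100, #)
  ε-move, top #: go to r, push # → (r, 100, #)
  read 1, top #: go to s, push AA# → (s, 00, AA#)
  read 0, top A: go to s, push ε → (s, 0, A#)
  read 0, top A: go to s, push ε → (s, ε, #)
All input consumed; M is in state s.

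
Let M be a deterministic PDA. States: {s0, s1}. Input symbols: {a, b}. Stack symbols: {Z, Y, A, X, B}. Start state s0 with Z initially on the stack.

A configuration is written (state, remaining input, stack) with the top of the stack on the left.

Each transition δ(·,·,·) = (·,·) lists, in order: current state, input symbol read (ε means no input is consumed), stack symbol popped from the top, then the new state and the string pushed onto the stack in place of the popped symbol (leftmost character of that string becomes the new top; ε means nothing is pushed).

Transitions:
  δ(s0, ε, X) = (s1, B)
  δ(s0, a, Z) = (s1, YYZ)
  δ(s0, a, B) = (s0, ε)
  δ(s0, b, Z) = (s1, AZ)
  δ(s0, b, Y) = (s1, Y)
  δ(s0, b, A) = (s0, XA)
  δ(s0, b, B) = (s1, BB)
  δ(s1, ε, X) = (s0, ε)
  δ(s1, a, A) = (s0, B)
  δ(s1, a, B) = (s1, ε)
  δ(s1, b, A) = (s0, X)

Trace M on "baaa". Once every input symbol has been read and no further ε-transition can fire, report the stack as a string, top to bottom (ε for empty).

YYZ

(s0, baaa, Z) ⊢ (s1, aaa, AZ) ⊢ (s0, aa, BZ) ⊢ (s0, a, Z) ⊢ (s1, ε, YYZ)
All input consumed in state s1 with stack YYZ.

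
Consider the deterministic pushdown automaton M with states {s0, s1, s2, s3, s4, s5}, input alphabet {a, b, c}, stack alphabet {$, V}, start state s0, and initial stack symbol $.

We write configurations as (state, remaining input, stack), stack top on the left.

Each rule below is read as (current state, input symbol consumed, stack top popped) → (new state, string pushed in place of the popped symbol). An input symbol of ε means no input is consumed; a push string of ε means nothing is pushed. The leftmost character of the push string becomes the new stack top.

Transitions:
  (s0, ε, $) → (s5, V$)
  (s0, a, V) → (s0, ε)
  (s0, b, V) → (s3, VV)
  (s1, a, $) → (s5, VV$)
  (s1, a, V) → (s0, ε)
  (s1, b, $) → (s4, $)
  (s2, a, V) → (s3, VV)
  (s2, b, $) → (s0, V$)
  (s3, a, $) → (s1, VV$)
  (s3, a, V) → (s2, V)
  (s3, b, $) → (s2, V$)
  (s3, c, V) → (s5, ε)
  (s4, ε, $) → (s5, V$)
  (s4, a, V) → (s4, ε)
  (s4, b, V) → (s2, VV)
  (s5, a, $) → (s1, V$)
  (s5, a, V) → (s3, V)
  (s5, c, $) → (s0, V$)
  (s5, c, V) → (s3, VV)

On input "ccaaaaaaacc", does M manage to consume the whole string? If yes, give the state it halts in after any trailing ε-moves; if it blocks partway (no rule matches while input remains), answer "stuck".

s3

(s0, ccaaaaaaacc, $) ⊢ (s5, ccaaaaaaacc, V$) ⊢ (s3, caaaaaaacc, VV$) ⊢ (s5, aaaaaaacc, V$) ⊢ (s3, aaaaaacc, V$) ⊢ (s2, aaaaacc, V$) ⊢ (s3, aaaacc, VV$) ⊢ (s2, aaacc, VV$) ⊢ (s3, aacc, VVV$) ⊢ (s2, acc, VVV$) ⊢ (s3, cc, VVVV$) ⊢ (s5, c, VVV$) ⊢ (s3, ε, VVVV$)
All input consumed; M is in state s3.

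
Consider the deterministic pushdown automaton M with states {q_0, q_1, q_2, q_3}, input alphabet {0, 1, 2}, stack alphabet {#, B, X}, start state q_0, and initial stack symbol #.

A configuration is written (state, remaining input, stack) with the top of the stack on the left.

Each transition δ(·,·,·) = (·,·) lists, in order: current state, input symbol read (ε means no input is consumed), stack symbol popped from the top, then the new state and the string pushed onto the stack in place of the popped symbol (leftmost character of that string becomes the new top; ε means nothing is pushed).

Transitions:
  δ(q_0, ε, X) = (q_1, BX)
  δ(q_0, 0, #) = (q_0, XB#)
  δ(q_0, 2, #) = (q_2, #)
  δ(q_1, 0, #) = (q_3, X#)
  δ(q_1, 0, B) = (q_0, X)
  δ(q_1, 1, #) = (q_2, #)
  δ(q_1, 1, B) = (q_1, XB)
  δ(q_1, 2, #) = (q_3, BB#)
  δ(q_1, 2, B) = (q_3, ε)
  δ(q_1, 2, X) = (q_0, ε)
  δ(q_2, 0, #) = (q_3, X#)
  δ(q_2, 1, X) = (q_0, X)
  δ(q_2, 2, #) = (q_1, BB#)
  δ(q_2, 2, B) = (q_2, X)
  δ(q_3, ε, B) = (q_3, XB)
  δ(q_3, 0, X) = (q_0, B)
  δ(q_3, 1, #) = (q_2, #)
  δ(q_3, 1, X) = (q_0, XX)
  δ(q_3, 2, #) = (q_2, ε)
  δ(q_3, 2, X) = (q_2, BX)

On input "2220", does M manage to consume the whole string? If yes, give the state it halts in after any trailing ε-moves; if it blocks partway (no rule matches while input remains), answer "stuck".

(q_0, 2220, #)
  read 2, top #: go to q_2, push # → (q_2, 220, #)
  read 2, top #: go to q_1, push BB# → (q_1, 20, BB#)
  read 2, top B: go to q_3, push ε → (q_3, 0, B#)
  ε-move, top B: go to q_3, push XB → (q_3, 0, XB#)
  read 0, top X: go to q_0, push B → (q_0, ε, BB#)
All input consumed; M is in state q_0.

q_0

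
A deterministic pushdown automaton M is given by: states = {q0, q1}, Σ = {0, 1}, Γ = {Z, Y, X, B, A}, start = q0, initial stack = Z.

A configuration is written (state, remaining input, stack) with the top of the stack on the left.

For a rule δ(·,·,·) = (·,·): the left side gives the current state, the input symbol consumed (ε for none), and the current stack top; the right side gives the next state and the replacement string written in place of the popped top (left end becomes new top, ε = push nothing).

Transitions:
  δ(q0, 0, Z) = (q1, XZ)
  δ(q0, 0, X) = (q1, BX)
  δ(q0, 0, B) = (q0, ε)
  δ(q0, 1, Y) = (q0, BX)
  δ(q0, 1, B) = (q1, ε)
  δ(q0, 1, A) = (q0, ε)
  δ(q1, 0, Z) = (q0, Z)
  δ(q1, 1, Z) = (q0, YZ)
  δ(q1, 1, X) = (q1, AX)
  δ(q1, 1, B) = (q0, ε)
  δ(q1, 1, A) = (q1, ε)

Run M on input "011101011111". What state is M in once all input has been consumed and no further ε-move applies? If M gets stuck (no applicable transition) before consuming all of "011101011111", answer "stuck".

stuck

(q0, 011101011111, Z)
  read 0, top Z: go to q1, push XZ → (q1, 11101011111, XZ)
  read 1, top X: go to q1, push AX → (q1, 1101011111, AXZ)
  read 1, top A: go to q1, push ε → (q1, 101011111, XZ)
  read 1, top X: go to q1, push AX → (q1, 01011111, AXZ)
No transition for (q1, 0, top A); M blocks with input 01011111 remaining.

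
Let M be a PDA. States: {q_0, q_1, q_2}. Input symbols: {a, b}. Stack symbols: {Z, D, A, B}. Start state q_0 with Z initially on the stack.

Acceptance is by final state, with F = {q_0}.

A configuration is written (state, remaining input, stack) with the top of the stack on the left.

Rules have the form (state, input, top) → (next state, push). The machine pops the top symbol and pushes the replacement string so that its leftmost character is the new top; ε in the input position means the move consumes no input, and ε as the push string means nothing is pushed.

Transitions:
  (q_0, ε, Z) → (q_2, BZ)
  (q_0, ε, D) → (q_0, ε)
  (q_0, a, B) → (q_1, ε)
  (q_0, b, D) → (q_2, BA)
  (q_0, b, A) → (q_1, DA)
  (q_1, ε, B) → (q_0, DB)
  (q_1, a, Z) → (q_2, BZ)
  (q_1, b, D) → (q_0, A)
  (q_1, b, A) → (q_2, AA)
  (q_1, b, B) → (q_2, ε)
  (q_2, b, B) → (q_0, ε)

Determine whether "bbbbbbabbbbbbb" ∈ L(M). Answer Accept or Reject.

Reject

No computation consumes all input and reaches a final state.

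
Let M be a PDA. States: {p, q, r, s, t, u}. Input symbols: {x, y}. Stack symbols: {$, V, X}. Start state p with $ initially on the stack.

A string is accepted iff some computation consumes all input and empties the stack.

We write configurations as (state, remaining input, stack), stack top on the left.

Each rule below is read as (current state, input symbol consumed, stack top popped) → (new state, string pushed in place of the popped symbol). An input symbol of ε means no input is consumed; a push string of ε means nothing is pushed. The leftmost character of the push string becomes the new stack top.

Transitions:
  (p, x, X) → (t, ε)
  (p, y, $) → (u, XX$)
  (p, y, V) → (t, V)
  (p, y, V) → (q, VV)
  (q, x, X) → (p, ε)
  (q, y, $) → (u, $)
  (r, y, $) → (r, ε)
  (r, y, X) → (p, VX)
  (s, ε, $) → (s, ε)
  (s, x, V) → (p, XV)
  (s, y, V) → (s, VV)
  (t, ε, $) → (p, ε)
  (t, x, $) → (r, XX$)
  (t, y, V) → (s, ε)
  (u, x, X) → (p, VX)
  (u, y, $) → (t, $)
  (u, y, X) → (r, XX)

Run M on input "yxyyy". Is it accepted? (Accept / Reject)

No computation consumes all input and empties the stack.

Reject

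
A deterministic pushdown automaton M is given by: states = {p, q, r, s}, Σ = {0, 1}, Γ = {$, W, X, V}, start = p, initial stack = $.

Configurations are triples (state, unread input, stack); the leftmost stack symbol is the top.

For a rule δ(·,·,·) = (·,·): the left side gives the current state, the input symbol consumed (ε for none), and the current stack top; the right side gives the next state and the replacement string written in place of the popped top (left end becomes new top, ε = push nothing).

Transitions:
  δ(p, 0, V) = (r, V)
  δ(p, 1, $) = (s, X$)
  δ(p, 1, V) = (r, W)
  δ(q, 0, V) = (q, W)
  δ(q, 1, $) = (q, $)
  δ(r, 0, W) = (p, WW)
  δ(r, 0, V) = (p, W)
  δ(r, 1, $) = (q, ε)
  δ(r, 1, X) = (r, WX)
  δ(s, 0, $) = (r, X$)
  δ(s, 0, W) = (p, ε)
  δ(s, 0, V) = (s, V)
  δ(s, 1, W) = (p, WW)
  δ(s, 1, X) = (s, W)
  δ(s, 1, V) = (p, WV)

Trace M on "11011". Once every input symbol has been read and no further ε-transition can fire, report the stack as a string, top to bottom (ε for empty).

(p, 11011, $)
  read 1, top $: go to s, push X$ → (s, 1011, X$)
  read 1, top X: go to s, push W → (s, 011, W$)
  read 0, top W: go to p, push ε → (p, 11, $)
  read 1, top $: go to s, push X$ → (s, 1, X$)
  read 1, top X: go to s, push W → (s, ε, W$)
All input consumed in state s with stack W$.

W$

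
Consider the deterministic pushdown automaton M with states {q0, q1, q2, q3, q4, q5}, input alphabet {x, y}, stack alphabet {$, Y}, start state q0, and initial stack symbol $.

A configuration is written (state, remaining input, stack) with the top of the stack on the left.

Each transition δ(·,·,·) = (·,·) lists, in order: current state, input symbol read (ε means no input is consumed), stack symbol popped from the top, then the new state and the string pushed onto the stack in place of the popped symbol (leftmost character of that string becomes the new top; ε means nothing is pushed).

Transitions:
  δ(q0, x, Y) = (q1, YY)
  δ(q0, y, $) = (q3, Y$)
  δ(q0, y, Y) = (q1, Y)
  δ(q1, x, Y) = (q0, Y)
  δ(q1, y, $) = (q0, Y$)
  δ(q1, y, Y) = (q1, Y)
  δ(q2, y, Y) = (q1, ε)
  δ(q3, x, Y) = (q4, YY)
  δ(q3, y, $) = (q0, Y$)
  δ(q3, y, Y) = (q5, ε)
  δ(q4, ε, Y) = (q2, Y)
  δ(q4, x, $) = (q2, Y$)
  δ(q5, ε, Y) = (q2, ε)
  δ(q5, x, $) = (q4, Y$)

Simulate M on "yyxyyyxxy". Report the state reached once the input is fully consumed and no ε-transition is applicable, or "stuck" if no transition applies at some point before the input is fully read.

q1

(q0, yyxyyyxxy, $)
  read y, top $: go to q3, push Y$ → (q3, yxyyyxxy, Y$)
  read y, top Y: go to q5, push ε → (q5, xyyyxxy, $)
  read x, top $: go to q4, push Y$ → (q4, yyyxxy, Y$)
  ε-move, top Y: go to q2, push Y → (q2, yyyxxy, Y$)
  read y, top Y: go to q1, push ε → (q1, yyxxy, $)
  read y, top $: go to q0, push Y$ → (q0, yxxy, Y$)
  read y, top Y: go to q1, push Y → (q1, xxy, Y$)
  read x, top Y: go to q0, push Y → (q0, xy, Y$)
  read x, top Y: go to q1, push YY → (q1, y, YY$)
  read y, top Y: go to q1, push Y → (q1, ε, YY$)
All input consumed; M is in state q1.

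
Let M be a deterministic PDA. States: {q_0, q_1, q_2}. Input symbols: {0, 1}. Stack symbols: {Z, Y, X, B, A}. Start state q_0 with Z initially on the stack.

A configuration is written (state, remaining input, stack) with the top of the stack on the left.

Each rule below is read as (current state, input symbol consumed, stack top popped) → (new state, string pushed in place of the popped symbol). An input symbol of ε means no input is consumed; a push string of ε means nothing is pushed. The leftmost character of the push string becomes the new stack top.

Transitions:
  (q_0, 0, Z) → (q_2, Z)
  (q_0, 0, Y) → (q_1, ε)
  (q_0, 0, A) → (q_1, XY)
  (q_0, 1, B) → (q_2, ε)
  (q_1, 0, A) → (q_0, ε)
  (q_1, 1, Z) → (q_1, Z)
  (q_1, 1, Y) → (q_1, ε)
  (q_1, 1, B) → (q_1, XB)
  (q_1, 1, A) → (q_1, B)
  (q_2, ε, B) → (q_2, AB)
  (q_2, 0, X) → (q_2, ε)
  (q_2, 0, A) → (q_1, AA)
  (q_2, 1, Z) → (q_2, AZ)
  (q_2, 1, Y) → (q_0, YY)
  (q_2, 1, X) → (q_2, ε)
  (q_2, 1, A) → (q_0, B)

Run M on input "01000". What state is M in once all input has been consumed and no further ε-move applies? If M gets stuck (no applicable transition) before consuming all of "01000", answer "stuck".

q_1

(q_0, 01000, Z)
  read 0, top Z: go to q_2, push Z → (q_2, 1000, Z)
  read 1, top Z: go to q_2, push AZ → (q_2, 000, AZ)
  read 0, top A: go to q_1, push AA → (q_1, 00, AAZ)
  read 0, top A: go to q_0, push ε → (q_0, 0, AZ)
  read 0, top A: go to q_1, push XY → (q_1, ε, XYZ)
All input consumed; M is in state q_1.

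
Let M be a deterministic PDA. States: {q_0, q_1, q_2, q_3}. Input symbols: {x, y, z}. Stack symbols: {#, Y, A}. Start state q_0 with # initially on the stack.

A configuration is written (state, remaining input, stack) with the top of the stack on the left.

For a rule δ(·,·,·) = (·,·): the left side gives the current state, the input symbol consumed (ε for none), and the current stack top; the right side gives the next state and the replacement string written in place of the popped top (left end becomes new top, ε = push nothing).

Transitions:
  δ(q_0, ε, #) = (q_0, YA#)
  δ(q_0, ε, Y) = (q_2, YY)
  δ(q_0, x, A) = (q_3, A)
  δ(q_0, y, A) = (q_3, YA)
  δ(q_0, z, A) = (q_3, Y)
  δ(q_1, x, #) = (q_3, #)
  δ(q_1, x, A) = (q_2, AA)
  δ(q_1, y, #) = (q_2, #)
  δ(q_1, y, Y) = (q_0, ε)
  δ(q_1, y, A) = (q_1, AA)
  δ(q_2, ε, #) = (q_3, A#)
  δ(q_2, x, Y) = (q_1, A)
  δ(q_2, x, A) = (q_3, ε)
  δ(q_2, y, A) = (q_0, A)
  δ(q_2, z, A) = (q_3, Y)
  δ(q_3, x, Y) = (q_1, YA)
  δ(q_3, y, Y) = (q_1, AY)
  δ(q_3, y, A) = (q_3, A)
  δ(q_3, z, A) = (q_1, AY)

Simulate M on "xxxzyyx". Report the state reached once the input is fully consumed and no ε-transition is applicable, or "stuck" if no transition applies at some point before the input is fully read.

(q_0, xxxzyyx, #)
  ε-move, top #: go to q_0, push YA# → (q_0, xxxzyyx, YA#)
  ε-move, top Y: go to q_2, push YY → (q_2, xxxzyyx, YYA#)
  read x, top Y: go to q_1, push A → (q_1, xxzyyx, AYA#)
  read x, top A: go to q_2, push AA → (q_2, xzyyx, AAYA#)
  read x, top A: go to q_3, push ε → (q_3, zyyx, AYA#)
  read z, top A: go to q_1, push AY → (q_1, yyx, AYYA#)
  read y, top A: go to q_1, push AA → (q_1, yx, AAYYA#)
  read y, top A: go to q_1, push AA → (q_1, x, AAAYYA#)
  read x, top A: go to q_2, push AA → (q_2, ε, AAAAYYA#)
All input consumed; M is in state q_2.

q_2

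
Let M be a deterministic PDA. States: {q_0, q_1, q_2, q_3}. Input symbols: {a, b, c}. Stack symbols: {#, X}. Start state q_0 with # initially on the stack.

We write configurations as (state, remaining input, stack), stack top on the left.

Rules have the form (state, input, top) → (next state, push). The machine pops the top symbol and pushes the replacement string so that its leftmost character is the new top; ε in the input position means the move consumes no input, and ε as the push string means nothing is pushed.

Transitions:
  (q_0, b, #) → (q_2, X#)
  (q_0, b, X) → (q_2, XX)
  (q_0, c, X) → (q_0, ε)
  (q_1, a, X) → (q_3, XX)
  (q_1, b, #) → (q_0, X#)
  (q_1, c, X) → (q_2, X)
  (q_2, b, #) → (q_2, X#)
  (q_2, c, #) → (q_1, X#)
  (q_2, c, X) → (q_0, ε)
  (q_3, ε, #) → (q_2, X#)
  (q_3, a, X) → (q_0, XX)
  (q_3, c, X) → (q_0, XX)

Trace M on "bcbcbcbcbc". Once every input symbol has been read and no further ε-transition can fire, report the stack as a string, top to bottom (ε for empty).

#

(q_0, bcbcbcbcbc, #)
  read b, top #: go to q_2, push X# → (q_2, cbcbcbcbc, X#)
  read c, top X: go to q_0, push ε → (q_0, bcbcbcbc, #)
  read b, top #: go to q_2, push X# → (q_2, cbcbcbc, X#)
  read c, top X: go to q_0, push ε → (q_0, bcbcbc, #)
  read b, top #: go to q_2, push X# → (q_2, cbcbc, X#)
  read c, top X: go to q_0, push ε → (q_0, bcbc, #)
  read b, top #: go to q_2, push X# → (q_2, cbc, X#)
  read c, top X: go to q_0, push ε → (q_0, bc, #)
  read b, top #: go to q_2, push X# → (q_2, c, X#)
  read c, top X: go to q_0, push ε → (q_0, ε, #)
All input consumed in state q_0 with stack #.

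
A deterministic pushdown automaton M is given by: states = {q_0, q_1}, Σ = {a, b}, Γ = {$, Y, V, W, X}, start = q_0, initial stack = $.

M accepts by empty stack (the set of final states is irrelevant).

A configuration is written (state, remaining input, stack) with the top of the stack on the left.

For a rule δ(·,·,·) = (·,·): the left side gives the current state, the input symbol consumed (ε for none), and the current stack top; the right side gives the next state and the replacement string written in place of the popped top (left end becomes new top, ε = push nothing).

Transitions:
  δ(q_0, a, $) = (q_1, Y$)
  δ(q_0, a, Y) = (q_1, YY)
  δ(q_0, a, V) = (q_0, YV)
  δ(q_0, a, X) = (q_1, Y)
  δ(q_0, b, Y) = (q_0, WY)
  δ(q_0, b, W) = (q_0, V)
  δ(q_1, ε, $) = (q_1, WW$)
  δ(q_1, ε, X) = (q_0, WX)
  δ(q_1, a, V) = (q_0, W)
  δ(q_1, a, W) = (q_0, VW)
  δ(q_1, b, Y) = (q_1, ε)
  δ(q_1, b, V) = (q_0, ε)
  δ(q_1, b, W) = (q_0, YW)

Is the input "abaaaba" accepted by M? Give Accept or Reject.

(q_0, abaaaba, $)
  read a, top $: go to q_1, push Y$ → (q_1, baaaba, Y$)
  read b, top Y: go to q_1, push ε → (q_1, aaaba, $)
  ε-move, top $: go to q_1, push WW$ → (q_1, aaaba, WW$)
  read a, top W: go to q_0, push VW → (q_0, aaba, VWW$)
  read a, top V: go to q_0, push YV → (q_0, aba, YVWW$)
  read a, top Y: go to q_1, push YY → (q_1, ba, YYVWW$)
  read b, top Y: go to q_1, push ε → (q_1, a, YVWW$)
No transition applies at (q_1, a, YVWW$); input not fully consumed.

Reject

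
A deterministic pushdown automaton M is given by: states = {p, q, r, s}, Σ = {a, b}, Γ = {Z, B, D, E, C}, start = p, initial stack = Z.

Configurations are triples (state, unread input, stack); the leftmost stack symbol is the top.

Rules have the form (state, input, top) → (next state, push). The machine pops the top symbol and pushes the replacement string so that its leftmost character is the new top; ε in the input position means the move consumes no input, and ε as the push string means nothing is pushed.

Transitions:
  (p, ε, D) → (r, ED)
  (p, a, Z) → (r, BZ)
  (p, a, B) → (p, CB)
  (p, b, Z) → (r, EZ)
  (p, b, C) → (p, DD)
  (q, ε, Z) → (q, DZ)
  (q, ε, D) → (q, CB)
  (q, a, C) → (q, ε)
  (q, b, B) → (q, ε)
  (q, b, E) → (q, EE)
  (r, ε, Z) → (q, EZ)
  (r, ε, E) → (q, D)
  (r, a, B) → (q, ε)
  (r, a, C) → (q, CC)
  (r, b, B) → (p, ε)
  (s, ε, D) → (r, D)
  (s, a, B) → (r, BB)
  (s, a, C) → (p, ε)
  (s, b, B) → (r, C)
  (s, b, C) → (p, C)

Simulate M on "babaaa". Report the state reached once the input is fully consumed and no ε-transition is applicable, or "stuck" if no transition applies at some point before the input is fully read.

stuck

(p, babaaa, Z)
  read b, top Z: go to r, push EZ → (r, abaaa, EZ)
  ε-move, top E: go to q, push D → (q, abaaa, DZ)
  ε-move, top D: go to q, push CB → (q, abaaa, CBZ)
  read a, top C: go to q, push ε → (q, baaa, BZ)
  read b, top B: go to q, push ε → (q, aaa, Z)
  ε-move, top Z: go to q, push DZ → (q, aaa, DZ)
  ε-move, top D: go to q, push CB → (q, aaa, CBZ)
  read a, top C: go to q, push ε → (q, aa, BZ)
No transition for (q, a, top B); M blocks with input aa remaining.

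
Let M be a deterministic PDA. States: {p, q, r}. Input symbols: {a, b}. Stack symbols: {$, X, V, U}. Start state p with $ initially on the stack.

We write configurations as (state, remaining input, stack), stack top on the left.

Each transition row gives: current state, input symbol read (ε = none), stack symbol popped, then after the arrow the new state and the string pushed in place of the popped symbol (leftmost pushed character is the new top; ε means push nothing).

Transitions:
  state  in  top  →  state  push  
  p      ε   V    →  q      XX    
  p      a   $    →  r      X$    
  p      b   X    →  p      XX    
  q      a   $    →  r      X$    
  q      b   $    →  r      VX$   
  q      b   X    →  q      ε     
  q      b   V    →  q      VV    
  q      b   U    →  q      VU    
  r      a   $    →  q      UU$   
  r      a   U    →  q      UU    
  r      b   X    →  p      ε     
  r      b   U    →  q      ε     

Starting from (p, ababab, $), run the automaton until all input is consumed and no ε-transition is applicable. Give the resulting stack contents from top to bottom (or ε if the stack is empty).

(p, ababab, $)
  read a, top $: go to r, push X$ → (r, babab, X$)
  read b, top X: go to p, push ε → (p, abab, $)
  read a, top $: go to r, push X$ → (r, bab, X$)
  read b, top X: go to p, push ε → (p, ab, $)
  read a, top $: go to r, push X$ → (r, b, X$)
  read b, top X: go to p, push ε → (p, ε, $)
All input consumed in state p with stack $.

$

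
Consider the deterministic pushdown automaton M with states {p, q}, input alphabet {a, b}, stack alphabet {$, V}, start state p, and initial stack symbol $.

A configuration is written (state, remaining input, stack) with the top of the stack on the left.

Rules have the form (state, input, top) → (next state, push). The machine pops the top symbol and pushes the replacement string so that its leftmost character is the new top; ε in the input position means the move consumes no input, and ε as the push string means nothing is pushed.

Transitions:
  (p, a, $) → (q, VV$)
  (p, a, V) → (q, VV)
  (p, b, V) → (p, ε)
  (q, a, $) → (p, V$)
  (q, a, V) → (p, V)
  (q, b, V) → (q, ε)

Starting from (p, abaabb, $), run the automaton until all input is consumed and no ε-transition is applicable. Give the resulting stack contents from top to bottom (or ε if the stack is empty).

$

(p, abaabb, $)
  read a, top $: go to q, push VV$ → (q, baabb, VV$)
  read b, top V: go to q, push ε → (q, aabb, V$)
  read a, top V: go to p, push V → (p, abb, V$)
  read a, top V: go to q, push VV → (q, bb, VV$)
  read b, top V: go to q, push ε → (q, b, V$)
  read b, top V: go to q, push ε → (q, ε, $)
All input consumed in state q with stack $.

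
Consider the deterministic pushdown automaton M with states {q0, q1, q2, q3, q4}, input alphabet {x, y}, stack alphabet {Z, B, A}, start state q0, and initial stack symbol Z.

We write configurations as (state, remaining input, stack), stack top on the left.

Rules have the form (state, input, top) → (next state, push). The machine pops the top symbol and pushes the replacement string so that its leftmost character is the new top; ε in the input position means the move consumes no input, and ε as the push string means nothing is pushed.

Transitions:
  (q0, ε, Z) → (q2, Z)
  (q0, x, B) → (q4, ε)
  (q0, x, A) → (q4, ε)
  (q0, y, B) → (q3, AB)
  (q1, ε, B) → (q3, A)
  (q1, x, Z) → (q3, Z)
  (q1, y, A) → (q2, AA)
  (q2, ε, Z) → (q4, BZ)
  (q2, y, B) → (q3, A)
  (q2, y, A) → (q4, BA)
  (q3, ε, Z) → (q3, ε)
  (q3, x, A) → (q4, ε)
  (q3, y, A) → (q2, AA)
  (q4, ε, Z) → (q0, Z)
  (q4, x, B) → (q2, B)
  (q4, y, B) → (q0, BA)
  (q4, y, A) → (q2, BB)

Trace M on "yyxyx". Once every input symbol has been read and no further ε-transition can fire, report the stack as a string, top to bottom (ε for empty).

AAZ

(q0, yyxyx, Z)
  ε-move, top Z: go to q2, push Z → (q2, yyxyx, Z)
  ε-move, top Z: go to q4, push BZ → (q4, yyxyx, BZ)
  read y, top B: go to q0, push BA → (q0, yxyx, BAZ)
  read y, top B: go to q3, push AB → (q3, xyx, ABAZ)
  read x, top A: go to q4, push ε → (q4, yx, BAZ)
  read y, top B: go to q0, push BA → (q0, x, BAAZ)
  read x, top B: go to q4, push ε → (q4, ε, AAZ)
All input consumed in state q4 with stack AAZ.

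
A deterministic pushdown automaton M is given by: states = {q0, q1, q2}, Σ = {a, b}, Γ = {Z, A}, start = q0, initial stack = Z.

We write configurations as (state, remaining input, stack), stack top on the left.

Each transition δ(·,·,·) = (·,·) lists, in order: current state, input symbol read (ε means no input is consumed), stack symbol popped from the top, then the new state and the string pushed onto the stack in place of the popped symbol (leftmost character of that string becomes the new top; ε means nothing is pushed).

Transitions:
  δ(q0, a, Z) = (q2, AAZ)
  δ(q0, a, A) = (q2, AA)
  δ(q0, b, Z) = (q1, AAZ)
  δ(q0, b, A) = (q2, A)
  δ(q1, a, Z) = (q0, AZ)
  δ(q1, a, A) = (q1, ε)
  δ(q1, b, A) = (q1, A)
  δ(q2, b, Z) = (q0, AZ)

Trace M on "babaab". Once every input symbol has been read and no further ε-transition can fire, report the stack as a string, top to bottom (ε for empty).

(q0, babaab, Z) ⊢ (q1, abaab, AAZ) ⊢ (q1, baab, AZ) ⊢ (q1, aab, AZ) ⊢ (q1, ab, Z) ⊢ (q0, b, AZ) ⊢ (q2, ε, AZ)
All input consumed in state q2 with stack AZ.

AZ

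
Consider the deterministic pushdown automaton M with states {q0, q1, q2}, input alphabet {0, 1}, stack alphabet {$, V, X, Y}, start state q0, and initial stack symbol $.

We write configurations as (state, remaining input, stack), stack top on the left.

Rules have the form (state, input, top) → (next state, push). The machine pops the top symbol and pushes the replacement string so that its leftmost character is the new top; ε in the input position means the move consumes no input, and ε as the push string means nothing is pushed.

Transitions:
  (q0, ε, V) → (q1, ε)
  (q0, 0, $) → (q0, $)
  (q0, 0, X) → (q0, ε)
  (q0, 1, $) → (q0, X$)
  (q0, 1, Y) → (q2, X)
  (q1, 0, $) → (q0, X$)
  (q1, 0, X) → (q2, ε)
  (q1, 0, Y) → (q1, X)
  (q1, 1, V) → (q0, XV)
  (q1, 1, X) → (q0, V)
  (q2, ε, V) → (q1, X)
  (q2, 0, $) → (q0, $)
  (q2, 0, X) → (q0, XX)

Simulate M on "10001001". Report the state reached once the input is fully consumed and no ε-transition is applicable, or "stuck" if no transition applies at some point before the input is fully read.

(q0, 10001001, $)
  read 1, top $: go to q0, push X$ → (q0, 0001001, X$)
  read 0, top X: go to q0, push ε → (q0, 001001, $)
  read 0, top $: go to q0, push $ → (q0, 01001, $)
  read 0, top $: go to q0, push $ → (q0, 1001, $)
  read 1, top $: go to q0, push X$ → (q0, 001, X$)
  read 0, top X: go to q0, push ε → (q0, 01, $)
  read 0, top $: go to q0, push $ → (q0, 1, $)
  read 1, top $: go to q0, push X$ → (q0, ε, X$)
All input consumed; M is in state q0.

q0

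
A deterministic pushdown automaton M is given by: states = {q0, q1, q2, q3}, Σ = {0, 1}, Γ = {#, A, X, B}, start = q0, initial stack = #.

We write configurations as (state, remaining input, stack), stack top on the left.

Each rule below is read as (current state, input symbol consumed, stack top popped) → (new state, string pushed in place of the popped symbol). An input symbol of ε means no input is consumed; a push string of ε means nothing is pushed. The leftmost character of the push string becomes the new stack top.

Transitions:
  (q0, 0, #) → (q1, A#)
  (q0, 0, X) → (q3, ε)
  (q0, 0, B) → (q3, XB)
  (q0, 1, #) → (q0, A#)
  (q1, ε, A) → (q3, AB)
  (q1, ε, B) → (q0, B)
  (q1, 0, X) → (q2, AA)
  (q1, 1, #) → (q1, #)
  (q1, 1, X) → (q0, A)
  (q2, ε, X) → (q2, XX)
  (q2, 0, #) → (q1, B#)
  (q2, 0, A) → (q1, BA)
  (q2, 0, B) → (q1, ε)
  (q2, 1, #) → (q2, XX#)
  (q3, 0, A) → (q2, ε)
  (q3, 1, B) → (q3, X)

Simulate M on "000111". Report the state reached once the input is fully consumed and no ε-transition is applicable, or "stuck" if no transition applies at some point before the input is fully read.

q1

(q0, 000111, #)
  read 0, top #: go to q1, push A# → (q1, 00111, A#)
  ε-move, top A: go to q3, push AB → (q3, 00111, AB#)
  read 0, top A: go to q2, push ε → (q2, 0111, B#)
  read 0, top B: go to q1, push ε → (q1, 111, #)
  read 1, top #: go to q1, push # → (q1, 11, #)
  read 1, top #: go to q1, push # → (q1, 1, #)
  read 1, top #: go to q1, push # → (q1, ε, #)
All input consumed; M is in state q1.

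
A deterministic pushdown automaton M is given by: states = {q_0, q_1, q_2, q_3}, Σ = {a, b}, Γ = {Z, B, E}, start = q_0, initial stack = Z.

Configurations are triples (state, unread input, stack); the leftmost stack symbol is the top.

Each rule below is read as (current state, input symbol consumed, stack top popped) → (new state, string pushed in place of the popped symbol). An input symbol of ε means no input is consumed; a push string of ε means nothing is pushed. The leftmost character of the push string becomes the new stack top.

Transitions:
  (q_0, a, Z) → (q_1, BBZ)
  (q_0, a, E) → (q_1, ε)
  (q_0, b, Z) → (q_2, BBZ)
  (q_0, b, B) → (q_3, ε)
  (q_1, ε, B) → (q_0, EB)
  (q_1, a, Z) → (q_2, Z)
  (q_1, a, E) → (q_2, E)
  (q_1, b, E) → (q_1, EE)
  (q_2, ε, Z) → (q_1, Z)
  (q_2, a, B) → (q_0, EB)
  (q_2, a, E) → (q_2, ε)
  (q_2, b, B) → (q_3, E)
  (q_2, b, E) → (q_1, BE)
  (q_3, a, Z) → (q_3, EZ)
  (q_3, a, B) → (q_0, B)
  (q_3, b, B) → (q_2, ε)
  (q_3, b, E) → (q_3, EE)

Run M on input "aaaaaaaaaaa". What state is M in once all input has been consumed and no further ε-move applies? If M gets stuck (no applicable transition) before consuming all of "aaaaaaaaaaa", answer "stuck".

q_0

(q_0, aaaaaaaaaaa, Z)
  read a, top Z: go to q_1, push BBZ → (q_1, aaaaaaaaaa, BBZ)
  ε-move, top B: go to q_0, push EB → (q_0, aaaaaaaaaa, EBBZ)
  read a, top E: go to q_1, push ε → (q_1, aaaaaaaaa, BBZ)
  ε-move, top B: go to q_0, push EB → (q_0, aaaaaaaaa, EBBZ)
  read a, top E: go to q_1, push ε → (q_1, aaaaaaaa, BBZ)
  ε-move, top B: go to q_0, push EB → (q_0, aaaaaaaa, EBBZ)
  read a, top E: go to q_1, push ε → (q_1, aaaaaaa, BBZ)
  ε-move, top B: go to q_0, push EB → (q_0, aaaaaaa, EBBZ)
  read a, top E: go to q_1, push ε → (q_1, aaaaaa, BBZ)
  ε-move, top B: go to q_0, push EB → (q_0, aaaaaa, EBBZ)
  read a, top E: go to q_1, push ε → (q_1, aaaaa, BBZ)
  ε-move, top B: go to q_0, push EB → (q_0, aaaaa, EBBZ)
  read a, top E: go to q_1, push ε → (q_1, aaaa, BBZ)
  ε-move, top B: go to q_0, push EB → (q_0, aaaa, EBBZ)
  read a, top E: go to q_1, push ε → (q_1, aaa, BBZ)
  ε-move, top B: go to q_0, push EB → (q_0, aaa, EBBZ)
  read a, top E: go to q_1, push ε → (q_1, aa, BBZ)
  ε-move, top B: go to q_0, push EB → (q_0, aa, EBBZ)
  read a, top E: go to q_1, push ε → (q_1, a, BBZ)
  ε-move, top B: go to q_0, push EB → (q_0, a, EBBZ)
  read a, top E: go to q_1, push ε → (q_1, ε, BBZ)
  ε-move, top B: go to q_0, push EB → (q_0, ε, EBBZ)
All input consumed; M is in state q_0.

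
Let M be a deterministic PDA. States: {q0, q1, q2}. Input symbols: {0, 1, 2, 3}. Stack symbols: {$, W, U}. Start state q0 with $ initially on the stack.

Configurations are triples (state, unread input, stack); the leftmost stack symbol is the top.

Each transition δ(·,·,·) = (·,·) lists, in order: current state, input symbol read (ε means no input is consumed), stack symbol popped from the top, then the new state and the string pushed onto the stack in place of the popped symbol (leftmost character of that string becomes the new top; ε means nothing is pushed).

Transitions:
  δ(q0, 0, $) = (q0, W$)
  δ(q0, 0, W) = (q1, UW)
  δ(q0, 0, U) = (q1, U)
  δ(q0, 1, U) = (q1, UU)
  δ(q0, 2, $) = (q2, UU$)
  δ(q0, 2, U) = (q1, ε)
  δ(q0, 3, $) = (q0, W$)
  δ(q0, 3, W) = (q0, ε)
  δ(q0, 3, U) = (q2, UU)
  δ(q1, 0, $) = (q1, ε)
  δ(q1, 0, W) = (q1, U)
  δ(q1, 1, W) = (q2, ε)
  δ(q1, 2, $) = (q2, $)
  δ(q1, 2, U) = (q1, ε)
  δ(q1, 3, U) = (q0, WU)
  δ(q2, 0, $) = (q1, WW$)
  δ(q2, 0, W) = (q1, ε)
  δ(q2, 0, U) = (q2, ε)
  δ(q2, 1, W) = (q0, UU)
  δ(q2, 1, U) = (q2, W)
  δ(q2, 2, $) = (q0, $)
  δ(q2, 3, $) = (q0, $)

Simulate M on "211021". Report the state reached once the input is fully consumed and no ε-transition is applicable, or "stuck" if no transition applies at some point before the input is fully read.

stuck

(q0, 211021, $) ⊢ (q2, 11021, UU$) ⊢ (q2, 1021, WU$) ⊢ (q0, 021, UUU$) ⊢ (q1, 21, UUU$) ⊢ (q1, 1, UU$)
No transition for (q1, 1, top U); M blocks with input 1 remaining.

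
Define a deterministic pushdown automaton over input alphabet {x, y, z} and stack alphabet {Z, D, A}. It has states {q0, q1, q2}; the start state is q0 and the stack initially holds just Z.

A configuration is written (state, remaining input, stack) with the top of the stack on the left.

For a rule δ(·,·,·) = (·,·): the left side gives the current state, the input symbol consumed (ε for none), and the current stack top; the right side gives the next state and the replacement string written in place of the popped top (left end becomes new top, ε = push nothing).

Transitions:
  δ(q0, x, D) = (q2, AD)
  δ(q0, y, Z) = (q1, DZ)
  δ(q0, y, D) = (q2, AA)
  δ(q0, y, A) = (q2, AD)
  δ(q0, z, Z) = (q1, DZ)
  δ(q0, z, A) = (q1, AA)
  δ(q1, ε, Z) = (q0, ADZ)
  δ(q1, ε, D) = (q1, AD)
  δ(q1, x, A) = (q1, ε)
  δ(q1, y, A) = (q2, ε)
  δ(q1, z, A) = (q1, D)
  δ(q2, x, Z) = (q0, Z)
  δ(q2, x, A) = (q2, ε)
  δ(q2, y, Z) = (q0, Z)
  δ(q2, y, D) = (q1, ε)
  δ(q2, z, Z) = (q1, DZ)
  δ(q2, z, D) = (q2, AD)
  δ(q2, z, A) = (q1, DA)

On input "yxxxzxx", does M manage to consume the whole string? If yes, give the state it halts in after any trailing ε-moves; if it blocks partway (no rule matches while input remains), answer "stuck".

(q0, yxxxzxx, Z)
  read y, top Z: go to q1, push DZ → (q1, xxxzxx, DZ)
  ε-move, top D: go to q1, push AD → (q1, xxxzxx, ADZ)
  read x, top A: go to q1, push ε → (q1, xxzxx, DZ)
  ε-move, top D: go to q1, push AD → (q1, xxzxx, ADZ)
  read x, top A: go to q1, push ε → (q1, xzxx, DZ)
  ε-move, top D: go to q1, push AD → (q1, xzxx, ADZ)
  read x, top A: go to q1, push ε → (q1, zxx, DZ)
  ε-move, top D: go to q1, push AD → (q1, zxx, ADZ)
  read z, top A: go to q1, push D → (q1, xx, DDZ)
  ε-move, top D: go to q1, push AD → (q1, xx, ADDZ)
  read x, top A: go to q1, push ε → (q1, x, DDZ)
  ε-move, top D: go to q1, push AD → (q1, x, ADDZ)
  read x, top A: go to q1, push ε → (q1, ε, DDZ)
  ε-move, top D: go to q1, push AD → (q1, ε, ADDZ)
All input consumed; M is in state q1.

q1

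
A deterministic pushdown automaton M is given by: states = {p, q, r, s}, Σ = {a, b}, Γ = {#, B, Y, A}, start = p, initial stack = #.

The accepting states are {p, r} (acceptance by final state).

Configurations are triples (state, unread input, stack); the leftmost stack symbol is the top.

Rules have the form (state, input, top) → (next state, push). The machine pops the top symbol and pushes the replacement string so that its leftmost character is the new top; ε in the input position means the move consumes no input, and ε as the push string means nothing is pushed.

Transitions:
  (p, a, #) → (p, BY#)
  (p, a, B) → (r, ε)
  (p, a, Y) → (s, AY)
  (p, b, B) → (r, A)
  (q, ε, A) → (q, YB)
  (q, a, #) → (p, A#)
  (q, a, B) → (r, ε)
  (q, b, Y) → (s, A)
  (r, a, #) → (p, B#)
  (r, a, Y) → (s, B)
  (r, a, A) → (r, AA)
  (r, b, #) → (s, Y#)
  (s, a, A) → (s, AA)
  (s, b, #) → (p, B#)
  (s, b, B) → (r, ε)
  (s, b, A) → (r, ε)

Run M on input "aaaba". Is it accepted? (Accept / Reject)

Accept

(p, aaaba, #)
  read a, top #: go to p, push BY# → (p, aaba, BY#)
  read a, top B: go to r, push ε → (r, aba, Y#)
  read a, top Y: go to s, push B → (s, ba, B#)
  read b, top B: go to r, push ε → (r, a, #)
  read a, top #: go to p, push B# → (p, ε, B#)
All input consumed; state p ∈ F.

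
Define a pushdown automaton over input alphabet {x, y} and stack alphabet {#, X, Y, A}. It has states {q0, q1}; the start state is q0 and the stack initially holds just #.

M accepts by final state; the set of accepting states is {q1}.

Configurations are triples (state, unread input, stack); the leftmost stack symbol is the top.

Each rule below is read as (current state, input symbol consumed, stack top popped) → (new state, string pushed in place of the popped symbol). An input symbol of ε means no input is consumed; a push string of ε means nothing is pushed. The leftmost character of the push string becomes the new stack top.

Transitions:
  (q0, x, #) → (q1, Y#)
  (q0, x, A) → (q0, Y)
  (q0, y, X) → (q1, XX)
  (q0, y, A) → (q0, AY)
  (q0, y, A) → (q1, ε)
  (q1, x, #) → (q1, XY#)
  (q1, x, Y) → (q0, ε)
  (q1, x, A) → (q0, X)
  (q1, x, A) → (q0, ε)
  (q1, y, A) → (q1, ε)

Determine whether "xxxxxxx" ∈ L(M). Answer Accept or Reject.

One accepting computation: (q0, xxxxxxx, #) ⊢ (q1, xxxxxx, Y#) ⊢ (q0, xxxxx, #) ⊢ (q1, xxxx, Y#) ⊢ (q0, xxx, #) ⊢ (q1, xx, Y#) ⊢ (q0, x, #) ⊢ (q1, ε, Y#)
All input consumed and state q1 ∈ F.

Accept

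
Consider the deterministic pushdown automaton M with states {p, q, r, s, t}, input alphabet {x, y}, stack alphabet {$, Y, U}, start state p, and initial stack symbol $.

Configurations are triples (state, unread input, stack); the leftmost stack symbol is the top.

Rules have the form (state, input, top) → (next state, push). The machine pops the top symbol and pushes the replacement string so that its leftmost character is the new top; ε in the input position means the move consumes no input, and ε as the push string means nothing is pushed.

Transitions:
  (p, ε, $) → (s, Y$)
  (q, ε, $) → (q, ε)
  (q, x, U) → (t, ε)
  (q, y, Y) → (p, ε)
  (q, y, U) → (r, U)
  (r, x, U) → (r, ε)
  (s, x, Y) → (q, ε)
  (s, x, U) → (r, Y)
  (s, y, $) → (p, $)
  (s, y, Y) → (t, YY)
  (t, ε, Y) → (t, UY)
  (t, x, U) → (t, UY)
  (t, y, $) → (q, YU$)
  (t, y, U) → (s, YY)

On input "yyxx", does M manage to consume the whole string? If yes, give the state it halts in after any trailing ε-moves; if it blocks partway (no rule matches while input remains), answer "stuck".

(p, yyxx, $)
  ε-move, top $: go to s, push Y$ → (s, yyxx, Y$)
  read y, top Y: go to t, push YY → (t, yxx, YY$)
  ε-move, top Y: go to t, push UY → (t, yxx, UYY$)
  read y, top U: go to s, push YY → (s, xx, YYYY$)
  read x, top Y: go to q, push ε → (q, x, YYY$)
No transition for (q, x, top Y); M blocks with input x remaining.

stuck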